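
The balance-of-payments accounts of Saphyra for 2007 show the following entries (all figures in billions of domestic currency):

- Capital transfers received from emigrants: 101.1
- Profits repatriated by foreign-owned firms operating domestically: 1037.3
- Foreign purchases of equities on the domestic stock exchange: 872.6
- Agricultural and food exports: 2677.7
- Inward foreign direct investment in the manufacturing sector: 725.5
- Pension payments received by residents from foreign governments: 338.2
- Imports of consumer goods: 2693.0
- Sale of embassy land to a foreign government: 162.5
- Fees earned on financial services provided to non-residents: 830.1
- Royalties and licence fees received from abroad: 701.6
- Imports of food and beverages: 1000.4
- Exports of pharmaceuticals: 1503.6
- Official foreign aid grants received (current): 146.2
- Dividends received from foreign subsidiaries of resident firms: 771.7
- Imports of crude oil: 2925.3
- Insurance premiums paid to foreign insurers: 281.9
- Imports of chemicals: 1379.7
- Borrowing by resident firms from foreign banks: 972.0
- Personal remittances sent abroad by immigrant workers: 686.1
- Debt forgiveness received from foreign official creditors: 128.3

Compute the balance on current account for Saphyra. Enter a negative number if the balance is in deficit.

-3034.6

Goods: -2925.3 - 1379.7 + 1503.6 + 2677.7 - 2693.0 - 1000.4 = -3817.1
Services: -281.9 + 701.6 + 830.1 = 1249.8
Primary income: 771.7 - 1037.3 = -265.6
Secondary income: 146.2 - 686.1 + 338.2 = -201.7
Current account = (-3817.1) + 1249.8 + (-265.6) + (-201.7) = -3034.6
(Excluded from the current account — capital account: capital transfers received from emigrants 101.1, sale of embassy land to a foreign government 162.5, debt forgiveness received from foreign official creditors 128.3; financial account: foreign purchases of equities on the domestic stock exchange 872.6, inward foreign direct investment in the manufacturing sector 725.5, borrowing by resident firms from foreign banks 972.0.)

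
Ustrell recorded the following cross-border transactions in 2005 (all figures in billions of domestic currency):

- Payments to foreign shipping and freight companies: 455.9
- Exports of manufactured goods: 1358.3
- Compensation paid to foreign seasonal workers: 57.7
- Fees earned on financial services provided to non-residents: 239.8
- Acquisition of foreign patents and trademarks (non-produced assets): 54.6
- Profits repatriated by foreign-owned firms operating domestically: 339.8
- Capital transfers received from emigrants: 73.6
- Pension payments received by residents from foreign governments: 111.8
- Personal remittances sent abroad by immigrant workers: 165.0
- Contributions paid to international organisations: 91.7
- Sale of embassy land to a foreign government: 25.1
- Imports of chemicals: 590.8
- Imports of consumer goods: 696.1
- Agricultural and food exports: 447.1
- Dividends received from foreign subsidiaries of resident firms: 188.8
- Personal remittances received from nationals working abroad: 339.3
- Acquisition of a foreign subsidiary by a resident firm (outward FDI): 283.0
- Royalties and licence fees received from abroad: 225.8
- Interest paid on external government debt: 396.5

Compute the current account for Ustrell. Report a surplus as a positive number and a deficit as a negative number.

Goods: -696.1 + 1358.3 + 447.1 - 590.8 = 518.5
Services: -455.9 + 225.8 + 239.8 = 9.7
Primary income: -57.7 - 396.5 - 339.8 + 188.8 = -605.2
Secondary income: -91.7 + 111.8 + 339.3 - 165.0 = 194.4
Current account = 518.5 + 9.7 + (-605.2) + 194.4 = 117.4
(Excluded from the current account — capital account: acquisition of foreign patents and trademarks (non-produced assets) 54.6, capital transfers received from emigrants 73.6, sale of embassy land to a foreign government 25.1; financial account: acquisition of a foreign subsidiary by a resident firm (outward FDI) 283.0.)

117.4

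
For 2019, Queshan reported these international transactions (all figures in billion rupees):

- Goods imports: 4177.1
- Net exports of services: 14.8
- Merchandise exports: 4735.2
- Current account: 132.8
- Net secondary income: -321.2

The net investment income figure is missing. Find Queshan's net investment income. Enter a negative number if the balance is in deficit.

Current account = goods balance + services balance + net primary income + net secondary income
Sum of the known components = 251.7
Net investment income = CA - (known components) = 132.8 - 251.7 = -118.9

-118.9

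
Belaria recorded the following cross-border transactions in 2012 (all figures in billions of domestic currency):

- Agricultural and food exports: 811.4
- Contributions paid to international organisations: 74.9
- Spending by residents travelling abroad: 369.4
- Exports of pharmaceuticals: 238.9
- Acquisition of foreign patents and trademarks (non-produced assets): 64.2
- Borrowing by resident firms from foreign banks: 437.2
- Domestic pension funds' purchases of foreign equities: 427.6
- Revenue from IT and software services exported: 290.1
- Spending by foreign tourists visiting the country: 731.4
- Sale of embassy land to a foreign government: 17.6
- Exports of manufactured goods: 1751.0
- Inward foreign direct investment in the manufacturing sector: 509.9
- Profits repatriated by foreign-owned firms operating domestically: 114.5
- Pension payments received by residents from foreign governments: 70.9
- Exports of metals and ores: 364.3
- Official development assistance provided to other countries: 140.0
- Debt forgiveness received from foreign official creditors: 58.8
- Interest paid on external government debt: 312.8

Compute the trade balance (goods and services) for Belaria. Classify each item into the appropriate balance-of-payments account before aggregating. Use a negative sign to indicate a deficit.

3817.7

Goods: 364.3 + 1751.0 + 811.4 + 238.9 = 3165.6
Services: -369.4 + 290.1 + 731.4 = 652.1
Trade balance = 3165.6 + 652.1 = 3817.7
(Excluded from the trade balance — secondary income: contributions paid to international organisations 74.9, pension payments received by residents from foreign governments 70.9, official development assistance provided to other countries 140.0; capital account: acquisition of foreign patents and trademarks (non-produced assets) 64.2, sale of embassy land to a foreign government 17.6, debt forgiveness received from foreign official creditors 58.8; financial account: borrowing by resident firms from foreign banks 437.2, domestic pension funds' purchases of foreign equities 427.6, inward foreign direct investment in the manufacturing sector 509.9; primary income: profits repatriated by foreign-owned firms operating domestically 114.5, interest paid on external government debt 312.8.)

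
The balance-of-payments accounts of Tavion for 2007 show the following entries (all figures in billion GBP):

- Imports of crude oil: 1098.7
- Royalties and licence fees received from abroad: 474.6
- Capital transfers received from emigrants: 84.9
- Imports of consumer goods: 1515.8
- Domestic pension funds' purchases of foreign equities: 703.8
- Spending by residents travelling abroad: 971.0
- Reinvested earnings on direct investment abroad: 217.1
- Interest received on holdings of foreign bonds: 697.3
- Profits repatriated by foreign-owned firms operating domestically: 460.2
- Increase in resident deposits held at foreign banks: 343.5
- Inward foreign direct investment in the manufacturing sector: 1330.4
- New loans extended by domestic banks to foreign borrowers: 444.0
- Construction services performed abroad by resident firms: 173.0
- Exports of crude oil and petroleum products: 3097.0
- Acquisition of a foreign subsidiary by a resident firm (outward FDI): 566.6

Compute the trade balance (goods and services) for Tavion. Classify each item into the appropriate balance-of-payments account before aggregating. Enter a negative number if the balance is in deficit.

Goods: -1098.7 - 1515.8 + 3097.0 = 482.5
Services: 173.0 + 474.6 - 971.0 = -323.4
Trade balance = 482.5 + (-323.4) = 159.1
(Excluded from the trade balance — capital account: capital transfers received from emigrants 84.9; financial account: domestic pension funds' purchases of foreign equities 703.8, increase in resident deposits held at foreign banks 343.5, inward foreign direct investment in the manufacturing sector 1330.4, new loans extended by domestic banks to foreign borrowers 444.0, acquisition of a foreign subsidiary by a resident firm (outward FDI) 566.6; primary income: reinvested earnings on direct investment abroad 217.1, interest received on holdings of foreign bonds 697.3, profits repatriated by foreign-owned firms operating domestically 460.2.)

159.1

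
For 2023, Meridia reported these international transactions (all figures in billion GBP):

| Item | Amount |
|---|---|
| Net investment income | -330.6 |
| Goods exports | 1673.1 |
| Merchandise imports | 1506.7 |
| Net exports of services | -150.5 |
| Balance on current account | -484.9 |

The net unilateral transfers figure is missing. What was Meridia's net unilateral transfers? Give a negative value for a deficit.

-170.2

Current account = goods balance + services balance + net primary income + net secondary income
Sum of the known components = -314.7
Net unilateral transfers = CA - (known components) = -484.9 - (-314.7) = -170.2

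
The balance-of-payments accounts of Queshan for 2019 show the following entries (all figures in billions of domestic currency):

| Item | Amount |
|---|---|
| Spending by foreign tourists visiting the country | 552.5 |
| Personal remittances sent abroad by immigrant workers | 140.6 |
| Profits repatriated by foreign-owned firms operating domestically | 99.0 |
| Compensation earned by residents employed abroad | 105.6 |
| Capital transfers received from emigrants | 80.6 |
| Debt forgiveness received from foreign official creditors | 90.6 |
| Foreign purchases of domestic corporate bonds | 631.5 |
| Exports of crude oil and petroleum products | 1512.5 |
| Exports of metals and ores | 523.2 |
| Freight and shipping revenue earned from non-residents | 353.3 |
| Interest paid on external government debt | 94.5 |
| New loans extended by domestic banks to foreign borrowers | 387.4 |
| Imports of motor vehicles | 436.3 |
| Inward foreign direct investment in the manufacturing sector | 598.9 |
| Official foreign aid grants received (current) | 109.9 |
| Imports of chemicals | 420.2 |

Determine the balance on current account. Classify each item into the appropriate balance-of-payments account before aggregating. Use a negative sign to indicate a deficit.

Goods: 523.2 + 1512.5 - 436.3 - 420.2 = 1179.2
Services: 552.5 + 353.3 = 905.8
Primary income: 105.6 - 94.5 - 99.0 = -87.9
Secondary income: -140.6 + 109.9 = -30.7
Current account = 1179.2 + 905.8 + (-87.9) + (-30.7) = 1966.4
(Excluded from the current account — capital account: capital transfers received from emigrants 80.6, debt forgiveness received from foreign official creditors 90.6; financial account: foreign purchases of domestic corporate bonds 631.5, new loans extended by domestic banks to foreign borrowers 387.4, inward foreign direct investment in the manufacturing sector 598.9.)

1966.4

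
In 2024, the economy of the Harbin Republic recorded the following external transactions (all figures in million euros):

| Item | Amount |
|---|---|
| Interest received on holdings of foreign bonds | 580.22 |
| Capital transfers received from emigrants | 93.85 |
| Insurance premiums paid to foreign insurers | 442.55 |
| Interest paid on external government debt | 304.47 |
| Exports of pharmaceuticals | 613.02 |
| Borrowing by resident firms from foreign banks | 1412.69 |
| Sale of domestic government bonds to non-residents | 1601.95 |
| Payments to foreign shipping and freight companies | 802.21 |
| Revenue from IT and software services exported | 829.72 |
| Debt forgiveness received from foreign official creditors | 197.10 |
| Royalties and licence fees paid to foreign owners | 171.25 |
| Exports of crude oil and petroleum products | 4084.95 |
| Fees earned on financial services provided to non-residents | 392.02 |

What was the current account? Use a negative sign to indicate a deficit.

4779.45

Goods: 4084.95 + 613.02 = 4697.97
Services: -442.55 - 802.21 - 171.25 + 392.02 + 829.72 = -194.27
Primary income: 580.22 - 304.47 = 275.75
Current account = 4697.97 + (-194.27) + 275.75 = 4779.45
(Excluded from the current account — capital account: capital transfers received from emigrants 93.85, debt forgiveness received from foreign official creditors 197.10; financial account: borrowing by resident firms from foreign banks 1412.69, sale of domestic government bonds to non-residents 1601.95.)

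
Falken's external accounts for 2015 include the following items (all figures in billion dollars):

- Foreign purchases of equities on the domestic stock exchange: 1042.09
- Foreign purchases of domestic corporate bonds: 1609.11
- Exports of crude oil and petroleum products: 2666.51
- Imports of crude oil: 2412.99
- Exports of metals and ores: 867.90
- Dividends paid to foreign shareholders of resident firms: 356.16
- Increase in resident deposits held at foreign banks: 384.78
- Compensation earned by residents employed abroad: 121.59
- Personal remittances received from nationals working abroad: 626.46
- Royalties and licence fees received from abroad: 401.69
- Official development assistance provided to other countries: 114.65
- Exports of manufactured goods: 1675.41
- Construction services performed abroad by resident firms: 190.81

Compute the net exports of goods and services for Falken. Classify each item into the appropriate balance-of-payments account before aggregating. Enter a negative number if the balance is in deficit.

Goods: -2412.99 + 1675.41 + 867.90 + 2666.51 = 2796.83
Services: 401.69 + 190.81 = 592.50
Trade balance = 2796.83 + 592.50 = 3389.33
(Excluded from the trade balance — financial account: foreign purchases of equities on the domestic stock exchange 1042.09, foreign purchases of domestic corporate bonds 1609.11, increase in resident deposits held at foreign banks 384.78; primary income: dividends paid to foreign shareholders of resident firms 356.16, compensation earned by residents employed abroad 121.59; secondary income: personal remittances received from nationals working abroad 626.46, official development assistance provided to other countries 114.65.)

3389.33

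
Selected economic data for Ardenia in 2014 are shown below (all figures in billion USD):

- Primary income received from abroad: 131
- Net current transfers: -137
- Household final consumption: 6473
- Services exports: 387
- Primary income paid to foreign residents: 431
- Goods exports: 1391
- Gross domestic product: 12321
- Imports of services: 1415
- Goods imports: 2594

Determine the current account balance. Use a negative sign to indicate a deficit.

-2668

Goods balance = 1391 - 2594 = -1203
Services balance = 387 - 1415 = -1028
Trade balance (goods + services) = -1203 + (-1028) = -2231
Net primary income = 131 - 431 = -300
Net secondary income = -137
Current account = -2231 + (-300) + (-137) = -2668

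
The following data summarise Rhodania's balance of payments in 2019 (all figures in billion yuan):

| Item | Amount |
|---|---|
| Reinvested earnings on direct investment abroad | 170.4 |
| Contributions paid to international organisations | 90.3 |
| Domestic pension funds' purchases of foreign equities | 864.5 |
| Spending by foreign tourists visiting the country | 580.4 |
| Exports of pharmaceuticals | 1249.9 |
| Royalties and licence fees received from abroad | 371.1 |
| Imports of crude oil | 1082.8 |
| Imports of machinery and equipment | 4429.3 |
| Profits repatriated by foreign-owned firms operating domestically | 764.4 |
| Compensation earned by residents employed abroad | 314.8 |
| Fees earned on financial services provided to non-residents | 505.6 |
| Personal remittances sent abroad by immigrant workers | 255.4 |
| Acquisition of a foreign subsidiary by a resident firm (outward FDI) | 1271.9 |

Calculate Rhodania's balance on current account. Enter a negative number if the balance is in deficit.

Goods: -4429.3 - 1082.8 + 1249.9 = -4262.2
Services: 580.4 + 505.6 + 371.1 = 1457.1
Primary income: 170.4 + 314.8 - 764.4 = -279.2
Secondary income: -90.3 - 255.4 = -345.7
Current account = (-4262.2) + 1457.1 + (-279.2) + (-345.7) = -3430.0
(Excluded from the current account — financial account: domestic pension funds' purchases of foreign equities 864.5, acquisition of a foreign subsidiary by a resident firm (outward FDI) 1271.9.)

-3430.0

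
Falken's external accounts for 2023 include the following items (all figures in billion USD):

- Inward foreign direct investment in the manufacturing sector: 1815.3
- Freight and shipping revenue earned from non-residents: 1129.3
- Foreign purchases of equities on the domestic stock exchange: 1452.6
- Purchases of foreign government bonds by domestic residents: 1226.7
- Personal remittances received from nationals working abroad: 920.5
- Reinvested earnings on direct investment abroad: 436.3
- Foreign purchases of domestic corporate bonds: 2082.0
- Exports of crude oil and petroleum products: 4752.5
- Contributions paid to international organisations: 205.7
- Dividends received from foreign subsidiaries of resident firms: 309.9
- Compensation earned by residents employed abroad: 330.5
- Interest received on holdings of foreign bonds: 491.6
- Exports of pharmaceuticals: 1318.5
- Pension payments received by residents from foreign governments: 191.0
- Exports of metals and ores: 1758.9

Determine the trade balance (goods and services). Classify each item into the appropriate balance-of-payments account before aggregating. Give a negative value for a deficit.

Goods: 4752.5 + 1318.5 + 1758.9 = 7829.9
Services: 1129.3
Trade balance = 7829.9 + 1129.3 = 8959.2
(Excluded from the trade balance — financial account: inward foreign direct investment in the manufacturing sector 1815.3, foreign purchases of equities on the domestic stock exchange 1452.6, purchases of foreign government bonds by domestic residents 1226.7, foreign purchases of domestic corporate bonds 2082.0; secondary income: personal remittances received from nationals working abroad 920.5, contributions paid to international organisations 205.7, pension payments received by residents from foreign governments 191.0; primary income: reinvested earnings on direct investment abroad 436.3, dividends received from foreign subsidiaries of resident firms 309.9, compensation earned by residents employed abroad 330.5, interest received on holdings of foreign bonds 491.6.)

8959.2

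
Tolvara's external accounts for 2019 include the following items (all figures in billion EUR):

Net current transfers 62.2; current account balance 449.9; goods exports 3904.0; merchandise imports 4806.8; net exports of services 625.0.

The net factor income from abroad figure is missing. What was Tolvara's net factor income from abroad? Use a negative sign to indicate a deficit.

665.5

Current account = goods balance + services balance + net primary income + net secondary income
Sum of the known components = -215.6
Net factor income from abroad = CA - (known components) = 449.9 - (-215.6) = 665.5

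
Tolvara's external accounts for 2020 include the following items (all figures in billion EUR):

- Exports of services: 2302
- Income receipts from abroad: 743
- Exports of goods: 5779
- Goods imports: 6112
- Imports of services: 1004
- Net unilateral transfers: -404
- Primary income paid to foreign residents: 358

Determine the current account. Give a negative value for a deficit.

Goods balance = 5779 - 6112 = -333
Services balance = 2302 - 1004 = 1298
Trade balance (goods + services) = -333 + 1298 = 965
Net primary income = 743 - 358 = 385
Net secondary income = -404
Current account = 965 + 385 + (-404) = 946

946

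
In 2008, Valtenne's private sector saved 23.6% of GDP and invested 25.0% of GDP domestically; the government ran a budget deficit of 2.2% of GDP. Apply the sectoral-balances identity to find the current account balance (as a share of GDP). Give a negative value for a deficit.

By the sectoral-balances identity, CA = (S_private - I) + (T - G).
Private balance = 23.6 - 25.0 = -1.4
Government balance (T - G) = -2.2
CA = -1.4 + (-2.2) = -3.6

-3.6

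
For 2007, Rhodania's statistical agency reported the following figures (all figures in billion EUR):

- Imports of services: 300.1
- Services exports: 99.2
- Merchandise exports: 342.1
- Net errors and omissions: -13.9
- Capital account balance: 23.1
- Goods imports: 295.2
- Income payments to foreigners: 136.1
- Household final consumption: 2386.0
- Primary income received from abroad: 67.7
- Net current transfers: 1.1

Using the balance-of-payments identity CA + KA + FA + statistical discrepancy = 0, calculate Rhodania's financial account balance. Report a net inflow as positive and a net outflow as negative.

212.1

Goods balance = 342.1 - 295.2 = 46.9
Services balance = 99.2 - 300.1 = -200.9
Trade balance (goods + services) = 46.9 + (-200.9) = -154.0
Net primary income = 67.7 - 136.1 = -68.4
Net secondary income = 1.1
Current account = -154.0 + (-68.4) + 1.1 = -221.3
Financial account = -(-221.3 + 23.1 + (-13.9)) = 212.1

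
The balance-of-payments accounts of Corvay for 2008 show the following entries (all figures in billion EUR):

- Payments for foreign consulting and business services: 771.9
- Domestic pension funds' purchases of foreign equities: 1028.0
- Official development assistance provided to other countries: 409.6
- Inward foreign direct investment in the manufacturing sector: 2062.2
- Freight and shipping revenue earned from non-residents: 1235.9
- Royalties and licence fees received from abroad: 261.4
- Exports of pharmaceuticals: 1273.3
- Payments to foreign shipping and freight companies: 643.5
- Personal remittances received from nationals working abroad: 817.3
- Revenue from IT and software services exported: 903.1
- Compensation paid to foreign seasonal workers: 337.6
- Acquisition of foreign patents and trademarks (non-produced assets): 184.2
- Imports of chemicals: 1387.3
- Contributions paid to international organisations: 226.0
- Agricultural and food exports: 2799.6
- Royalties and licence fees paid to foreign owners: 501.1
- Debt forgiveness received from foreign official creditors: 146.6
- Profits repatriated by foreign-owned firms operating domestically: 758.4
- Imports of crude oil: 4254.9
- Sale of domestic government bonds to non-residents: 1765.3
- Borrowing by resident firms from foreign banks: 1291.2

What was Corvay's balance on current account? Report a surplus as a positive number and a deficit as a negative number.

Goods: 2799.6 - 1387.3 - 4254.9 + 1273.3 = -1569.3
Services: -643.5 + 1235.9 + 261.4 + 903.1 - 501.1 - 771.9 = 483.9
Primary income: -758.4 - 337.6 = -1096.0
Secondary income: -409.6 - 226.0 + 817.3 = 181.7
Current account = (-1569.3) + 483.9 + (-1096.0) + 181.7 = -1999.7
(Excluded from the current account — financial account: domestic pension funds' purchases of foreign equities 1028.0, inward foreign direct investment in the manufacturing sector 2062.2, sale of domestic government bonds to non-residents 1765.3, borrowing by resident firms from foreign banks 1291.2; capital account: acquisition of foreign patents and trademarks (non-produced assets) 184.2, debt forgiveness received from foreign official creditors 146.6.)

-1999.7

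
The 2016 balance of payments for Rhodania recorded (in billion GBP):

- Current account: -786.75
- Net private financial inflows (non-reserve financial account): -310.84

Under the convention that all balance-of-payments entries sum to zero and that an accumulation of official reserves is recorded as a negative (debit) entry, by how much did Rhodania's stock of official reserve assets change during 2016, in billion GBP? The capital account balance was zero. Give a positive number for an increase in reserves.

-1097.59

Official reserve transactions balance = -((-786.75) + (-310.84)) = 1097.59
An accumulation of reserves is recorded as a debit (negative entry), so the change in the stock of reserves is the negative of that balance.
Change in official reserves = -(1097.59) = -1097.59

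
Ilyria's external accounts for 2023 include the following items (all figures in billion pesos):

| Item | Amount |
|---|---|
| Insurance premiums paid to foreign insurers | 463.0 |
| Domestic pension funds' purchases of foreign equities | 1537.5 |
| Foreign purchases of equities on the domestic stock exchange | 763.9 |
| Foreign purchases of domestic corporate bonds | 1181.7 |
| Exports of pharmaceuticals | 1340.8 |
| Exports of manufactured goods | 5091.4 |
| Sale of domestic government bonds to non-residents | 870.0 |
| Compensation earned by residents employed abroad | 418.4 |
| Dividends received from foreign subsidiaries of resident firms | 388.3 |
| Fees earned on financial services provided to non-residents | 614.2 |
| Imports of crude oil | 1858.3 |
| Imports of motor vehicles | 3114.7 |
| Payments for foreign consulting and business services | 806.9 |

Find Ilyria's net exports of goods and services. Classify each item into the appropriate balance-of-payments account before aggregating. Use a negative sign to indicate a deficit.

803.5

Goods: -3114.7 - 1858.3 + 5091.4 + 1340.8 = 1459.2
Services: 614.2 - 806.9 - 463.0 = -655.7
Trade balance = 1459.2 + (-655.7) = 803.5
(Excluded from the trade balance — financial account: domestic pension funds' purchases of foreign equities 1537.5, foreign purchases of equities on the domestic stock exchange 763.9, foreign purchases of domestic corporate bonds 1181.7, sale of domestic government bonds to non-residents 870.0; primary income: compensation earned by residents employed abroad 418.4, dividends received from foreign subsidiaries of resident firms 388.3.)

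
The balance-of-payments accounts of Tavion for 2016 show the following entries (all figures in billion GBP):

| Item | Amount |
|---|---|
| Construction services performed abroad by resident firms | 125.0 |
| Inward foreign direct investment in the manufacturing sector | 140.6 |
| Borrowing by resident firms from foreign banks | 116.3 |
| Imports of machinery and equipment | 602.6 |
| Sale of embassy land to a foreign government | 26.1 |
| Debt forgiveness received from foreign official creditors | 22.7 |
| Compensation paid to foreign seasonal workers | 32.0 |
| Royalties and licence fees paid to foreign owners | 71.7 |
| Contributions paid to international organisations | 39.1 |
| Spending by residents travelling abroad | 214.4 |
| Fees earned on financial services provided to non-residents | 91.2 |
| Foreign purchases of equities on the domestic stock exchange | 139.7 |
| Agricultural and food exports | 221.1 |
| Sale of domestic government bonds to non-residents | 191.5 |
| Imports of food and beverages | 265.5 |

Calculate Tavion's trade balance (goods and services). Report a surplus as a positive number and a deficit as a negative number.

-716.9

Goods: -602.6 + 221.1 - 265.5 = -647.0
Services: -71.7 + 91.2 - 214.4 + 125.0 = -69.9
Trade balance = -647.0 + (-69.9) = -716.9
(Excluded from the trade balance — financial account: inward foreign direct investment in the manufacturing sector 140.6, borrowing by resident firms from foreign banks 116.3, foreign purchases of equities on the domestic stock exchange 139.7, sale of domestic government bonds to non-residents 191.5; capital account: sale of embassy land to a foreign government 26.1, debt forgiveness received from foreign official creditors 22.7; primary income: compensation paid to foreign seasonal workers 32.0; secondary income: contributions paid to international organisations 39.1.)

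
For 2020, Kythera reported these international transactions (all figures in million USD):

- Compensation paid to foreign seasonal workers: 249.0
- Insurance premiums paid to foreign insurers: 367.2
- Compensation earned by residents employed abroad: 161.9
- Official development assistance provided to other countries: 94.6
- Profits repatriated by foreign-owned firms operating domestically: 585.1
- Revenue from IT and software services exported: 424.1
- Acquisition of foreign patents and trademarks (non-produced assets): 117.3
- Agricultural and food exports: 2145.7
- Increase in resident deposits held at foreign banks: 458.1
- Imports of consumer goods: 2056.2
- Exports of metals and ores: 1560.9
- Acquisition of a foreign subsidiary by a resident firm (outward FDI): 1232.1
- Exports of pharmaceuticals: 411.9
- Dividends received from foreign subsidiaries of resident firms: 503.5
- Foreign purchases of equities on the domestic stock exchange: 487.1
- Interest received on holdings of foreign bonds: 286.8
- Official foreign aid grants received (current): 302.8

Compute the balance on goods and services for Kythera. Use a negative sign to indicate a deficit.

Goods: -2056.2 + 1560.9 + 2145.7 + 411.9 = 2062.3
Services: 424.1 - 367.2 = 56.9
Trade balance = 2062.3 + 56.9 = 2119.2
(Excluded from the trade balance — primary income: compensation paid to foreign seasonal workers 249.0, compensation earned by residents employed abroad 161.9, profits repatriated by foreign-owned firms operating domestically 585.1, dividends received from foreign subsidiaries of resident firms 503.5, interest received on holdings of foreign bonds 286.8; secondary income: official development assistance provided to other countries 94.6, official foreign aid grants received (current) 302.8; capital account: acquisition of foreign patents and trademarks (non-produced assets) 117.3; financial account: increase in resident deposits held at foreign banks 458.1, acquisition of a foreign subsidiary by a resident firm (outward FDI) 1232.1, foreign purchases of equities on the domestic stock exchange 487.1.)

2119.2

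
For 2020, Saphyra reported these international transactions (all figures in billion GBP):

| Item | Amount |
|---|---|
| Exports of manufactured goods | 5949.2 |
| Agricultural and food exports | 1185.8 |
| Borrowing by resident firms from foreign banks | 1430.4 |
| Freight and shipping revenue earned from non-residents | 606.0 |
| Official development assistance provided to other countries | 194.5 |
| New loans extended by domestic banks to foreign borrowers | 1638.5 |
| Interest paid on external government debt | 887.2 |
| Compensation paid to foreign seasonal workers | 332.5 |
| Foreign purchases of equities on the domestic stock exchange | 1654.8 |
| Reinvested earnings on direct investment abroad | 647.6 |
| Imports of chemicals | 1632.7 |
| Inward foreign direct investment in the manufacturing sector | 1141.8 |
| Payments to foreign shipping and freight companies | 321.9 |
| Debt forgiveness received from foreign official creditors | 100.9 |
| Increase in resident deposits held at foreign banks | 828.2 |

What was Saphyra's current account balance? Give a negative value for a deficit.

Goods: 1185.8 + 5949.2 - 1632.7 = 5502.3
Services: 606.0 - 321.9 = 284.1
Primary income: -332.5 - 887.2 + 647.6 = -572.1
Secondary income: -194.5
Current account = 5502.3 + 284.1 + (-572.1) + (-194.5) = 5019.8
(Excluded from the current account — financial account: borrowing by resident firms from foreign banks 1430.4, new loans extended by domestic banks to foreign borrowers 1638.5, foreign purchases of equities on the domestic stock exchange 1654.8, inward foreign direct investment in the manufacturing sector 1141.8, increase in resident deposits held at foreign banks 828.2; capital account: debt forgiveness received from foreign official creditors 100.9.)

5019.8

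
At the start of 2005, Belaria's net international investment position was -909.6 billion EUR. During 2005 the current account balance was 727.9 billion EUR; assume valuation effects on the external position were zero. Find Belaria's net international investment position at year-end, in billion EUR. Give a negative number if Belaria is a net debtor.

-181.7

With no valuation effects, change in NIIP = current account = 727.9
End-of-year NIIP = -909.6 + 727.9 = -181.7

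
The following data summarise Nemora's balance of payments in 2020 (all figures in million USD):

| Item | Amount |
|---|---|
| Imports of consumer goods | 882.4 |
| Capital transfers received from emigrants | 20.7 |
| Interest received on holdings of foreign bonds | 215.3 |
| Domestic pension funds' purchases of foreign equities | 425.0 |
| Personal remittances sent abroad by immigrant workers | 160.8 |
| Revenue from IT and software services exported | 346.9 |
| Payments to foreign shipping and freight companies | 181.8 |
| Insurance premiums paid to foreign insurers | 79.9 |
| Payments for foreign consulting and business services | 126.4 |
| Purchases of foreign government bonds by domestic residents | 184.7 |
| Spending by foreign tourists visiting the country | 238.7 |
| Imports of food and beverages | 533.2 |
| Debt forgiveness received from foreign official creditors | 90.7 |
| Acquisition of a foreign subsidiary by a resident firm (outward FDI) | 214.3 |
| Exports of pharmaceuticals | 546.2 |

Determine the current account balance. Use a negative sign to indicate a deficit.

Goods: -533.2 + 546.2 - 882.4 = -869.4
Services: -79.9 + 238.7 - 181.8 - 126.4 + 346.9 = 197.5
Primary income: 215.3
Secondary income: -160.8
Current account = (-869.4) + 197.5 + 215.3 + (-160.8) = -617.4
(Excluded from the current account — capital account: capital transfers received from emigrants 20.7, debt forgiveness received from foreign official creditors 90.7; financial account: domestic pension funds' purchases of foreign equities 425.0, purchases of foreign government bonds by domestic residents 184.7, acquisition of a foreign subsidiary by a resident firm (outward FDI) 214.3.)

-617.4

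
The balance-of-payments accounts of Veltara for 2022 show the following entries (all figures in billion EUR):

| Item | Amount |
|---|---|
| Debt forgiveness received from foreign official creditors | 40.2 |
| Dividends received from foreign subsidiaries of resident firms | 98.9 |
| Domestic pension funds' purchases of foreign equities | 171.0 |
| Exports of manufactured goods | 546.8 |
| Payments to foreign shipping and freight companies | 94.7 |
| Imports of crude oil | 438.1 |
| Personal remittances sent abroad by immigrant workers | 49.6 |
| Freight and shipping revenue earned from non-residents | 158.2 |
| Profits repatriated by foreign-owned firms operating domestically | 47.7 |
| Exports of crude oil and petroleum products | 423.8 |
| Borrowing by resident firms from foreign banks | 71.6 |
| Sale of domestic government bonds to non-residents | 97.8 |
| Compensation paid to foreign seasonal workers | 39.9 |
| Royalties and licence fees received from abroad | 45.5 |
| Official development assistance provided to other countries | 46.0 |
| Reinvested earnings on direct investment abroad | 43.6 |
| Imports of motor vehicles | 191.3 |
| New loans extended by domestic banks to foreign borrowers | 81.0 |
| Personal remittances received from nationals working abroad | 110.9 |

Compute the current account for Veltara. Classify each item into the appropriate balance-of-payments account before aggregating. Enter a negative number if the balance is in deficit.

Goods: 423.8 + 546.8 - 438.1 - 191.3 = 341.2
Services: 45.5 - 94.7 + 158.2 = 109.0
Primary income: 43.6 - 47.7 + 98.9 - 39.9 = 54.9
Secondary income: 110.9 - 49.6 - 46.0 = 15.3
Current account = 341.2 + 109.0 + 54.9 + 15.3 = 520.4
(Excluded from the current account — capital account: debt forgiveness received from foreign official creditors 40.2; financial account: domestic pension funds' purchases of foreign equities 171.0, borrowing by resident firms from foreign banks 71.6, sale of domestic government bonds to non-residents 97.8, new loans extended by domestic banks to foreign borrowers 81.0.)

520.4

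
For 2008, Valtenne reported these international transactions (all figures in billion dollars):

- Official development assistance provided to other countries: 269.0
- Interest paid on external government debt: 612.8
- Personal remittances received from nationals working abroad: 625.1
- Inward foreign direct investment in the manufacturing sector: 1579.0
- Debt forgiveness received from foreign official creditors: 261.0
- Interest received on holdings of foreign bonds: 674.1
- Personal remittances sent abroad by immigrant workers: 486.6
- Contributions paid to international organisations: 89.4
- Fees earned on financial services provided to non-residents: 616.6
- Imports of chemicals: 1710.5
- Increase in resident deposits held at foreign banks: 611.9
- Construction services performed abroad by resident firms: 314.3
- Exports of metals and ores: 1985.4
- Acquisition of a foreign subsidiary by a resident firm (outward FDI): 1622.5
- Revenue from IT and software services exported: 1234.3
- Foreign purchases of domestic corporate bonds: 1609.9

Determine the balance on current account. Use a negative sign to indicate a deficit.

Goods: 1985.4 - 1710.5 = 274.9
Services: 616.6 + 1234.3 + 314.3 = 2165.2
Primary income: 674.1 - 612.8 = 61.3
Secondary income: -269.0 - 89.4 + 625.1 - 486.6 = -219.9
Current account = 274.9 + 2165.2 + 61.3 + (-219.9) = 2281.5
(Excluded from the current account — financial account: inward foreign direct investment in the manufacturing sector 1579.0, increase in resident deposits held at foreign banks 611.9, acquisition of a foreign subsidiary by a resident firm (outward FDI) 1622.5, foreign purchases of domestic corporate bonds 1609.9; capital account: debt forgiveness received from foreign official creditors 261.0.)

2281.5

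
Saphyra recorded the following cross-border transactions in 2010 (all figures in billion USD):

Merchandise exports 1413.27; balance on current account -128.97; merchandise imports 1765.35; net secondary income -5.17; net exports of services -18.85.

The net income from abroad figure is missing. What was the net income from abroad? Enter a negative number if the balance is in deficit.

247.13

Current account = goods balance + services balance + net primary income + net secondary income
Sum of the known components = -376.10
Net income from abroad = CA - (known components) = -128.97 - (-376.10) = 247.13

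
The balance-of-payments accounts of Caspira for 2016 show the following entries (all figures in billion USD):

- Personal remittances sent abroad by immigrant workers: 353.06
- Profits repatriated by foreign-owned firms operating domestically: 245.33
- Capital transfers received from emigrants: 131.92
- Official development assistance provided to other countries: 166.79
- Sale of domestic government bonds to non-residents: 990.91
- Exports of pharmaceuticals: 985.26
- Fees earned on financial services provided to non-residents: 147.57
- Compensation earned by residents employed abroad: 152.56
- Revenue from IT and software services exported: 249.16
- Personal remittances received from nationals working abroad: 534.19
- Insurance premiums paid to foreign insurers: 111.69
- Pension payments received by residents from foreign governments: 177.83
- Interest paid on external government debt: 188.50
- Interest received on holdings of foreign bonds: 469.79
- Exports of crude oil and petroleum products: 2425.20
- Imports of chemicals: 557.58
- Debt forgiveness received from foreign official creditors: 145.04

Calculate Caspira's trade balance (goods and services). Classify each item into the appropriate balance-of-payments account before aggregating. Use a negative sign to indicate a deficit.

3137.92

Goods: -557.58 + 2425.20 + 985.26 = 2852.88
Services: 147.57 - 111.69 + 249.16 = 285.04
Trade balance = 2852.88 + 285.04 = 3137.92
(Excluded from the trade balance — secondary income: personal remittances sent abroad by immigrant workers 353.06, official development assistance provided to other countries 166.79, personal remittances received from nationals working abroad 534.19, pension payments received by residents from foreign governments 177.83; primary income: profits repatriated by foreign-owned firms operating domestically 245.33, compensation earned by residents employed abroad 152.56, interest paid on external government debt 188.50, interest received on holdings of foreign bonds 469.79; capital account: capital transfers received from emigrants 131.92, debt forgiveness received from foreign official creditors 145.04; financial account: sale of domestic government bonds to non-residents 990.91.)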